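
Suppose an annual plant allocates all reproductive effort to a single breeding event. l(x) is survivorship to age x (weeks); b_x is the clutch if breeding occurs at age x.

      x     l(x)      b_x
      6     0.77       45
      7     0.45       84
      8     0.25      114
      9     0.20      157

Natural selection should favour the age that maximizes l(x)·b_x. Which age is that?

7

Expected offspring if breeding at age x = l(x) × b_x:
  age 6: 0.77 × 45 = 34.650
  age 7: 0.45 × 84 = 37.800
  age 8: 0.25 × 114 = 28.500
  age 9: 0.20 × 157 = 31.400
Maximum at age 7 (37.800).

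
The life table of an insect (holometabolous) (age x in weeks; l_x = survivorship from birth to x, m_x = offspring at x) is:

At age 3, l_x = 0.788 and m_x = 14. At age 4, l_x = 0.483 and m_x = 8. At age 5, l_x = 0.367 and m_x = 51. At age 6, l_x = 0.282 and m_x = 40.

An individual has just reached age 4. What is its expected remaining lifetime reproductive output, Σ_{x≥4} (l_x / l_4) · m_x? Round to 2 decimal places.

l_4 = 0.483. Conditional survival from age 4 to x is l_x / l_4.
  x=4: (0.483/0.483) × 8 = 8.0000
  x=5: (0.367/0.483) × 51 = 38.7516
  x=6: (0.282/0.483) × 40 = 23.3540
Sum = 8.0000 + 38.7516 + 23.3540 = 70.1056

70.11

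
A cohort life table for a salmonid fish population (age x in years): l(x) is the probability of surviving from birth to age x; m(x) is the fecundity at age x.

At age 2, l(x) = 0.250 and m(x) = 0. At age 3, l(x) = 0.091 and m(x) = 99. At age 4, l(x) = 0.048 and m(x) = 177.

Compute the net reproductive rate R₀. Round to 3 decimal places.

R₀ = Σ l(x) m(x):
  age 2: 0.250 × 0 = 0.0000
  age 3: 0.091 × 99 = 9.0090
  age 4: 0.048 × 177 = 8.4960
R₀ = 0.0000 + 9.0090 + 8.4960 = 17.5050

17.505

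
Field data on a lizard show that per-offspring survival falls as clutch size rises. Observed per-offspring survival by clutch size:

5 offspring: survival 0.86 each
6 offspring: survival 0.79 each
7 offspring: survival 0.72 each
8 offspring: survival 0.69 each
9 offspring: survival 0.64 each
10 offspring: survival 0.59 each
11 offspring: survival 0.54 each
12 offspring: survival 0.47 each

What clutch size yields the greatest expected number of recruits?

Expected recruits = c × s(c):
  c=5: 5 × 0.86 = 4.300
  c=6: 6 × 0.79 = 4.740
  c=7: 7 × 0.72 = 5.040
  c=8: 8 × 0.69 = 5.520
  c=9: 9 × 0.64 = 5.760
  c=10: 10 × 0.59 = 5.900
  c=11: 11 × 0.54 = 5.940
  c=12: 12 × 0.47 = 5.640
Maximum at c = 11 (5.940 recruits).

11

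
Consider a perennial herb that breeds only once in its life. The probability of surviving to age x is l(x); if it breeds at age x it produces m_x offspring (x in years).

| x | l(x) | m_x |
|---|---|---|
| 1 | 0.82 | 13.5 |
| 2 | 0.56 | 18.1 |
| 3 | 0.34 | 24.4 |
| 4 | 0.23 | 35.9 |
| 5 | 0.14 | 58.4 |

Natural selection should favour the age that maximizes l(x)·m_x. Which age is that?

Expected offspring if breeding at age x = l(x) × m_x:
  age 1: 0.82 × 13.5 = 11.070
  age 2: 0.56 × 18.1 = 10.136
  age 3: 0.34 × 24.4 = 8.296
  age 4: 0.23 × 35.9 = 8.257
  age 5: 0.14 × 58.4 = 8.176
Maximum at age 1 (11.070).

1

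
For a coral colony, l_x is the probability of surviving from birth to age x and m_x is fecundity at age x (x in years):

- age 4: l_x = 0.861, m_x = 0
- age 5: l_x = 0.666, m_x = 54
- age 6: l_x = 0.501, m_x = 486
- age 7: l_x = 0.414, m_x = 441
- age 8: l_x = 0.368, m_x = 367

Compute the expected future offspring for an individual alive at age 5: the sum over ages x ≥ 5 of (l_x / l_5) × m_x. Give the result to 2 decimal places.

l_5 = 0.666. Conditional survival from age 5 to x is l_x / l_5.
  x=5: (0.666/0.666) × 54 = 54.0000
  x=6: (0.501/0.666) × 486 = 365.5946
  x=7: (0.414/0.666) × 441 = 274.1351
  x=8: (0.368/0.666) × 367 = 202.7868
Sum = 54.0000 + 365.5946 + 274.1351 + 202.7868 = 896.5165

896.52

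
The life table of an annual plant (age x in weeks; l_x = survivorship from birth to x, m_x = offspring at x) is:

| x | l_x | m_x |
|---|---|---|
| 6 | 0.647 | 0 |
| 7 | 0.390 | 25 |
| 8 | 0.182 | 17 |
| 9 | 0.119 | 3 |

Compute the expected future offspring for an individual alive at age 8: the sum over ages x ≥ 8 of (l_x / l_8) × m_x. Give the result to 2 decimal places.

18.96

l_8 = 0.182. Conditional survival from age 8 to x is l_x / l_8.
  x=8: (0.182/0.182) × 17 = 17.0000
  x=9: (0.119/0.182) × 3 = 1.9615
Sum = 17.0000 + 1.9615 = 18.9615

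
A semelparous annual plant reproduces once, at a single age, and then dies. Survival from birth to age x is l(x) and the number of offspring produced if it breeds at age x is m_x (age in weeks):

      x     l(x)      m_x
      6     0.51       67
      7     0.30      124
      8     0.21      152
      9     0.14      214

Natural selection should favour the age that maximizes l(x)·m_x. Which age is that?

Expected offspring if breeding at age x = l(x) × m_x:
  age 6: 0.51 × 67 = 34.170
  age 7: 0.30 × 124 = 37.200
  age 8: 0.21 × 152 = 31.920
  age 9: 0.14 × 214 = 29.960
Maximum at age 7 (37.200).

7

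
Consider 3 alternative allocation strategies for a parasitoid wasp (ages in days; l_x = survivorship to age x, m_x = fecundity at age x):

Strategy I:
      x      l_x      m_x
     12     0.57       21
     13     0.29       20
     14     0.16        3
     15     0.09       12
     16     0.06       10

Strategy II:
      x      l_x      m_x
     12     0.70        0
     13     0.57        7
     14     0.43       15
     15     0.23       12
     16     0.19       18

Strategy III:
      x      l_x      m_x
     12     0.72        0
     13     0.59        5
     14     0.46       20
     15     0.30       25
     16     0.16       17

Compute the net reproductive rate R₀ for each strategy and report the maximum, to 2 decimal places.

Strategy I: R₀ = 0.57×21 + 0.29×20 + 0.16×3 + 0.09×12 + 0.06×10 = 19.9300
Strategy II: R₀ = 0.70×0 + 0.57×7 + 0.43×15 + 0.23×12 + 0.19×18 = 16.6200
Strategy III: R₀ = 0.72×0 + 0.59×5 + 0.46×20 + 0.30×25 + 0.16×17 = 22.3700
Highest R₀: strategy III with 22.3700.

22.37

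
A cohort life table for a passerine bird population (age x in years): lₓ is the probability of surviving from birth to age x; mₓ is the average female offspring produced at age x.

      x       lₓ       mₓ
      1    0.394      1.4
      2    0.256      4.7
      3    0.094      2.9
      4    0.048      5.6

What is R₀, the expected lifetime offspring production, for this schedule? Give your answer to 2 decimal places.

R₀ = Σ lₓ mₓ:
  age 1: 0.394 × 1.4 = 0.5516
  age 2: 0.256 × 4.7 = 1.2032
  age 3: 0.094 × 2.9 = 0.2726
  age 4: 0.048 × 5.6 = 0.2688
R₀ = 0.5516 + 1.2032 + 0.2726 + 0.2688 = 2.2962

2.30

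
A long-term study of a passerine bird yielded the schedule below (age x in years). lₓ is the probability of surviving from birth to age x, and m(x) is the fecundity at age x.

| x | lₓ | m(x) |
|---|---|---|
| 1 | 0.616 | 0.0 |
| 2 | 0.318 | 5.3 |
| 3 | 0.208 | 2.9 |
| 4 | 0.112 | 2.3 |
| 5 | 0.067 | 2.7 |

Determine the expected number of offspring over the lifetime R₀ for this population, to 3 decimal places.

2.727

R₀ = Σ lₓ m(x):
  age 1: 0.616 × 0.0 = 0.0000
  age 2: 0.318 × 5.3 = 1.6854
  age 3: 0.208 × 2.9 = 0.6032
  age 4: 0.112 × 2.3 = 0.2576
  age 5: 0.067 × 2.7 = 0.1809
R₀ = 0.0000 + 1.6854 + 0.6032 + 0.2576 + 0.1809 = 2.7271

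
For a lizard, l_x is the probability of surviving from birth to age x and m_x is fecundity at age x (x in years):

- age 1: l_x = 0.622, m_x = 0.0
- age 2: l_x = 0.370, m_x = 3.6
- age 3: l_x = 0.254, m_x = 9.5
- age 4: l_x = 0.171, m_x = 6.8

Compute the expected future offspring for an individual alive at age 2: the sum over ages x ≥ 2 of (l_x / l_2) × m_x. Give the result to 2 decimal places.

13.26

l_2 = 0.370. Conditional survival from age 2 to x is l_x / l_2.
  x=2: (0.370/0.370) × 3.6 = 3.6000
  x=3: (0.254/0.370) × 9.5 = 6.5216
  x=4: (0.171/0.370) × 6.8 = 3.1427
Sum = 3.6000 + 6.5216 + 3.1427 = 13.2643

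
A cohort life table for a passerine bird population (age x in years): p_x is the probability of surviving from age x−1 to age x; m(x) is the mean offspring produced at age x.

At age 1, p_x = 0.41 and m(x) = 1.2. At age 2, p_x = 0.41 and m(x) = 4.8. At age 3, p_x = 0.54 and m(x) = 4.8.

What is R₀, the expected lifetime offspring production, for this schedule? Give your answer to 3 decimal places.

Survivorship from birth: l_x = p_1·p_2·…·p_x.
  l_1 = 0.41000
  l_2 = 0.16810
  l_3 = 0.09077
R₀ = Σ l_x m(x):
  age 1: 0.41000 × 1.2 = 0.4920
  age 2: 0.16810 × 4.8 = 0.8069
  age 3: 0.09077 × 4.8 = 0.4357
R₀ = 0.4920 + 0.8069 + 0.4357 = 1.7346

1.735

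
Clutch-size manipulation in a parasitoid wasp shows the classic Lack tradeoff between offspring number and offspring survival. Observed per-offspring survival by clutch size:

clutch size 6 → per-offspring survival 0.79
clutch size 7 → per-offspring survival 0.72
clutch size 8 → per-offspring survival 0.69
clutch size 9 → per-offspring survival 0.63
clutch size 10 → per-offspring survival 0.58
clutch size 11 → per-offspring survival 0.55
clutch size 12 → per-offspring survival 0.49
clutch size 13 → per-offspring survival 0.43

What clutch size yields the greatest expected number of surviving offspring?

Expected surviving offspring = c × s(c):
  c=6: 6 × 0.79 = 4.740
  c=7: 7 × 0.72 = 5.040
  c=8: 8 × 0.69 = 5.520
  c=9: 9 × 0.63 = 5.670
  c=10: 10 × 0.58 = 5.800
  c=11: 11 × 0.55 = 6.050
  c=12: 12 × 0.49 = 5.880
  c=13: 13 × 0.43 = 5.590
Maximum at c = 11 (6.050 surviving offspring).

11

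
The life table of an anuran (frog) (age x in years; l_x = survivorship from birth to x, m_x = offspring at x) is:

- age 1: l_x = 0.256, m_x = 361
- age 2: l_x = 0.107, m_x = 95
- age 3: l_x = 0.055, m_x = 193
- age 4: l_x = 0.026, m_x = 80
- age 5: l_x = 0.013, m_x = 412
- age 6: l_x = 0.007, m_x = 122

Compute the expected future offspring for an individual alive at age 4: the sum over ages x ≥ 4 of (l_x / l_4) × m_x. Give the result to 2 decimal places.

l_4 = 0.026. Conditional survival from age 4 to x is l_x / l_4.
  x=4: (0.026/0.026) × 80 = 80.0000
  x=5: (0.013/0.026) × 412 = 206.0000
  x=6: (0.007/0.026) × 122 = 32.8462
Sum = 80.0000 + 206.0000 + 32.8462 = 318.8462

318.85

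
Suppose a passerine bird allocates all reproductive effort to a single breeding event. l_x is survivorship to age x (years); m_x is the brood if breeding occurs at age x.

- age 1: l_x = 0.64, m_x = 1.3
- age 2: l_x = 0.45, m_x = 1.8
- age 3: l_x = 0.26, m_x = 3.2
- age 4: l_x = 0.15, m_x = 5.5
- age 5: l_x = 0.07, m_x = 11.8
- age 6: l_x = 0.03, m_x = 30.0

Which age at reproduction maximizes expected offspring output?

6

Expected offspring if breeding at age x = l_x × m_x:
  age 1: 0.64 × 1.3 = 0.832
  age 2: 0.45 × 1.8 = 0.810
  age 3: 0.26 × 3.2 = 0.832
  age 4: 0.15 × 5.5 = 0.825
  age 5: 0.07 × 11.8 = 0.826
  age 6: 0.03 × 30.0 = 0.900
Maximum at age 6 (0.900).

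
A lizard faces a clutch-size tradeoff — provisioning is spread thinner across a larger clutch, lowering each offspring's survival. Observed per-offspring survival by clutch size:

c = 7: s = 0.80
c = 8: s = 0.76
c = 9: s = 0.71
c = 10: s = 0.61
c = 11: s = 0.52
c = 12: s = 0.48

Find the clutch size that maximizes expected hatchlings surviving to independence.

9

Expected hatchlings surviving to independence = c × s(c):
  c=7: 7 × 0.80 = 5.600
  c=8: 8 × 0.76 = 6.080
  c=9: 9 × 0.71 = 6.390
  c=10: 10 × 0.61 = 6.100
  c=11: 11 × 0.52 = 5.720
  c=12: 12 × 0.48 = 5.760
Maximum at c = 9 (6.390 hatchlings surviving to independence).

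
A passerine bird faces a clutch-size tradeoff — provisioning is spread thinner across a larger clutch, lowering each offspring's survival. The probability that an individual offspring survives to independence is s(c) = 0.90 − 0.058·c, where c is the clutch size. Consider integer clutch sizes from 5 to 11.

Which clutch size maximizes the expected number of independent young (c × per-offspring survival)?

8

Expected independent young = c × s(c):
  c=5: 5 × 0.610 = 3.050
  c=6: 6 × 0.552 = 3.312
  c=7: 7 × 0.494 = 3.458
  c=8: 8 × 0.436 = 3.488
  c=9: 9 × 0.378 = 3.402
  c=10: 10 × 0.320 = 3.200
  c=11: 11 × 0.262 = 2.882
Maximum at c = 8 (3.488 independent young).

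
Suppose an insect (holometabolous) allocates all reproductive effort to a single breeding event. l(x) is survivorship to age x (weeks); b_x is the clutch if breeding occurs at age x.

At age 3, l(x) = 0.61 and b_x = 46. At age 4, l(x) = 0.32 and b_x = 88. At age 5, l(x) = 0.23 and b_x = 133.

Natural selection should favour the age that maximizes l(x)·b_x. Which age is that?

Expected offspring if breeding at age x = l(x) × b_x:
  age 3: 0.61 × 46 = 28.060
  age 4: 0.32 × 88 = 28.160
  age 5: 0.23 × 133 = 30.590
Maximum at age 5 (30.590).

5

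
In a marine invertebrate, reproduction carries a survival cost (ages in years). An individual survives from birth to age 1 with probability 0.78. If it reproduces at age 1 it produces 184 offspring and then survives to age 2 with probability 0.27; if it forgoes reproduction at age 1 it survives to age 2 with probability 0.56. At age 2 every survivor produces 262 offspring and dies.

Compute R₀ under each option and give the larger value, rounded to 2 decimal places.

198.70

breed at age 1: R₀ = 0.78 × (184 + 0.27 × 262) = 0.78 × 254.7400 = 198.6972
delay to age 2: R₀ = 0.78 × (0.56 × 262) = 0.78 × 146.7200 = 114.4416
Higher: breed at age 1 (198.6972).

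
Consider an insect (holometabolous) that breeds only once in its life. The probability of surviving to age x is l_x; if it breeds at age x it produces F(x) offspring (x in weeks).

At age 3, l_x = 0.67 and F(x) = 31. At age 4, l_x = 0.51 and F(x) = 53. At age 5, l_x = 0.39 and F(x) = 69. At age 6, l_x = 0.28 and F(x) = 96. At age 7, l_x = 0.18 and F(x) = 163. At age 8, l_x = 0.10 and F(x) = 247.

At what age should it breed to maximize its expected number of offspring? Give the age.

Expected offspring if breeding at age x = l_x × F(x):
  age 3: 0.67 × 31 = 20.770
  age 4: 0.51 × 53 = 27.030
  age 5: 0.39 × 69 = 26.910
  age 6: 0.28 × 96 = 26.880
  age 7: 0.18 × 163 = 29.340
  age 8: 0.10 × 247 = 24.700
Maximum at age 7 (29.340).

7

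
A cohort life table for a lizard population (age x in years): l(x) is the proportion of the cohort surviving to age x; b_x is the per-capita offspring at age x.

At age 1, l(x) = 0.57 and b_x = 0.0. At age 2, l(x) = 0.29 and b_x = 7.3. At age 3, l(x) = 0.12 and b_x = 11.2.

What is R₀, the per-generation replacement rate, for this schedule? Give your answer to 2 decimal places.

3.46

R₀ = Σ l(x) b_x:
  age 1: 0.57 × 0.0 = 0.0000
  age 2: 0.29 × 7.3 = 2.1170
  age 3: 0.12 × 11.2 = 1.3440
R₀ = 0.0000 + 2.1170 + 1.3440 = 3.4610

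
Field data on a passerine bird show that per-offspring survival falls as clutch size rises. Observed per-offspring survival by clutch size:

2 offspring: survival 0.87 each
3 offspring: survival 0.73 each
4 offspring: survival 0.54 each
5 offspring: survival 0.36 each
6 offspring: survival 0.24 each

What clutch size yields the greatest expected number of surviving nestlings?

Expected surviving nestlings = c × s(c):
  c=2: 2 × 0.87 = 1.740
  c=3: 3 × 0.73 = 2.190
  c=4: 4 × 0.54 = 2.160
  c=5: 5 × 0.36 = 1.800
  c=6: 6 × 0.24 = 1.440
Maximum at c = 3 (2.190 surviving nestlings).

3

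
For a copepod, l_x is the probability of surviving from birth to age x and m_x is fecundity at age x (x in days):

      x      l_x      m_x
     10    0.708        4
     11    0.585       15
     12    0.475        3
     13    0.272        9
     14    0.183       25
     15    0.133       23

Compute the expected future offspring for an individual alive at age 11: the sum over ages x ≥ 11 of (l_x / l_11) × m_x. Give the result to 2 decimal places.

34.67

l_11 = 0.585. Conditional survival from age 11 to x is l_x / l_11.
  x=11: (0.585/0.585) × 15 = 15.0000
  x=12: (0.475/0.585) × 3 = 2.4359
  x=13: (0.272/0.585) × 9 = 4.1846
  x=14: (0.183/0.585) × 25 = 7.8205
  x=15: (0.133/0.585) × 23 = 5.2291
Sum = 15.0000 + 2.4359 + 4.1846 + 7.8205 + 5.2291 = 34.6701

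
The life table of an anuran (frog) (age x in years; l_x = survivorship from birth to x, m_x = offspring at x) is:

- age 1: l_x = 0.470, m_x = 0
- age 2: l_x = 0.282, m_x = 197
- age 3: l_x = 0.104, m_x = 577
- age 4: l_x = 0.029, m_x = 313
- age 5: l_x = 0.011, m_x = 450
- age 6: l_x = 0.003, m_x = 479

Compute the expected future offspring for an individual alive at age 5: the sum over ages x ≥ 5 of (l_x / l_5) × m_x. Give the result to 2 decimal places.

580.64

l_5 = 0.011. Conditional survival from age 5 to x is l_x / l_5.
  x=5: (0.011/0.011) × 450 = 450.0000
  x=6: (0.003/0.011) × 479 = 130.6364
Sum = 450.0000 + 130.6364 = 580.6364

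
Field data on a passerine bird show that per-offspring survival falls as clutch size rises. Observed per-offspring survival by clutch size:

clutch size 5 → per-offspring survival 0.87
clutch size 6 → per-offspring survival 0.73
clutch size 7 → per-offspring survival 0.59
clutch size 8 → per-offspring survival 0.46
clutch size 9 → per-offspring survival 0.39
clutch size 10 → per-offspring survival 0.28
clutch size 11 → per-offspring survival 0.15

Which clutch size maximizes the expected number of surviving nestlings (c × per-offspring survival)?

6

Expected surviving nestlings = c × s(c):
  c=5: 5 × 0.87 = 4.350
  c=6: 6 × 0.73 = 4.380
  c=7: 7 × 0.59 = 4.130
  c=8: 8 × 0.46 = 3.680
  c=9: 9 × 0.39 = 3.510
  c=10: 10 × 0.28 = 2.800
  c=11: 11 × 0.15 = 1.650
Maximum at c = 6 (4.380 surviving nestlings).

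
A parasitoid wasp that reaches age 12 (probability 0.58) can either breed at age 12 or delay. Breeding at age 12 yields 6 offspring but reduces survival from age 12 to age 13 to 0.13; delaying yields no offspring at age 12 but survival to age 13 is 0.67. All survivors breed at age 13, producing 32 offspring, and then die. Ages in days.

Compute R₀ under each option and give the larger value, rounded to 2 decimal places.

breed at age 12: R₀ = 0.58 × (6 + 0.13 × 32) = 0.58 × 10.1600 = 5.8928
delay to age 13: R₀ = 0.58 × (0.67 × 32) = 0.58 × 21.4400 = 12.4352
Higher: delay to age 13 (12.4352).

12.44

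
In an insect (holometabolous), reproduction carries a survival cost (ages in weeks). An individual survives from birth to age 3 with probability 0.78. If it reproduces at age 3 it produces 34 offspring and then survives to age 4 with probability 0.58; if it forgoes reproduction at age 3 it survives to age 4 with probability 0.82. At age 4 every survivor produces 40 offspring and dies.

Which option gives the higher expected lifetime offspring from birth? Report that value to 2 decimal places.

breed at age 3: R₀ = 0.78 × (34 + 0.58 × 40) = 0.78 × 57.2000 = 44.6160
delay to age 4: R₀ = 0.78 × (0.82 × 40) = 0.78 × 32.8000 = 25.5840
Higher: breed at age 3 (44.6160).

44.62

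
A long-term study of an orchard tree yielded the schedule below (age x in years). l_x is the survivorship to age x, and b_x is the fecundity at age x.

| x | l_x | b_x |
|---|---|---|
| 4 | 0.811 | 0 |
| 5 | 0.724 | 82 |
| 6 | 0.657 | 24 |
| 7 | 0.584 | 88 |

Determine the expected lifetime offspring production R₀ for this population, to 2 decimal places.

R₀ = Σ l_x b_x:
  age 4: 0.811 × 0 = 0.0000
  age 5: 0.724 × 82 = 59.3680
  age 6: 0.657 × 24 = 15.7680
  age 7: 0.584 × 88 = 51.3920
R₀ = 0.0000 + 59.3680 + 15.7680 + 51.3920 = 126.5280

126.53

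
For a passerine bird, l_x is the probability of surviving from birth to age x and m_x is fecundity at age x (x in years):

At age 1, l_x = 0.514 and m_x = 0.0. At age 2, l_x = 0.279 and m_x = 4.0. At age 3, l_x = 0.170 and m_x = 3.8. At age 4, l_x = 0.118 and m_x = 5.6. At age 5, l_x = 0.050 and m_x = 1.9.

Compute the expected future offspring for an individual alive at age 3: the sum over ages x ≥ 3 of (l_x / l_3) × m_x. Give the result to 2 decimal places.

8.25

l_3 = 0.170. Conditional survival from age 3 to x is l_x / l_3.
  x=3: (0.170/0.170) × 3.8 = 3.8000
  x=4: (0.118/0.170) × 5.6 = 3.8871
  x=5: (0.050/0.170) × 1.9 = 0.5588
Sum = 3.8000 + 3.8871 + 0.5588 = 8.2459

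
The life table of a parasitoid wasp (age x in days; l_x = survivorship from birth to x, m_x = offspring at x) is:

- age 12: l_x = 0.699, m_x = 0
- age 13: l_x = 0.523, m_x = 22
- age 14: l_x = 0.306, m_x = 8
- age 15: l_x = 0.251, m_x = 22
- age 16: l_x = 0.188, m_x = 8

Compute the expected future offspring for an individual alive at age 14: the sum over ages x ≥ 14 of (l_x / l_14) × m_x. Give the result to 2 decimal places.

l_14 = 0.306. Conditional survival from age 14 to x is l_x / l_14.
  x=14: (0.306/0.306) × 8 = 8.0000
  x=15: (0.251/0.306) × 22 = 18.0458
  x=16: (0.188/0.306) × 8 = 4.9150
Sum = 8.0000 + 18.0458 + 4.9150 = 30.9608

30.96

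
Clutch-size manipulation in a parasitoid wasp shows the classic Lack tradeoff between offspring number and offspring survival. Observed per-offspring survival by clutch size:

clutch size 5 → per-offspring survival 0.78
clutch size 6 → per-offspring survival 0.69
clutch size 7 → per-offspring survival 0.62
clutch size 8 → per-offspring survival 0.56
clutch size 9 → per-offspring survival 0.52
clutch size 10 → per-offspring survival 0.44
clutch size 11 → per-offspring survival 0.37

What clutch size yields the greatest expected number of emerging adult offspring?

Expected emerging adult offspring = c × s(c):
  c=5: 5 × 0.78 = 3.900
  c=6: 6 × 0.69 = 4.140
  c=7: 7 × 0.62 = 4.340
  c=8: 8 × 0.56 = 4.480
  c=9: 9 × 0.52 = 4.680
  c=10: 10 × 0.44 = 4.400
  c=11: 11 × 0.37 = 4.070
Maximum at c = 9 (4.680 emerging adult offspring).

9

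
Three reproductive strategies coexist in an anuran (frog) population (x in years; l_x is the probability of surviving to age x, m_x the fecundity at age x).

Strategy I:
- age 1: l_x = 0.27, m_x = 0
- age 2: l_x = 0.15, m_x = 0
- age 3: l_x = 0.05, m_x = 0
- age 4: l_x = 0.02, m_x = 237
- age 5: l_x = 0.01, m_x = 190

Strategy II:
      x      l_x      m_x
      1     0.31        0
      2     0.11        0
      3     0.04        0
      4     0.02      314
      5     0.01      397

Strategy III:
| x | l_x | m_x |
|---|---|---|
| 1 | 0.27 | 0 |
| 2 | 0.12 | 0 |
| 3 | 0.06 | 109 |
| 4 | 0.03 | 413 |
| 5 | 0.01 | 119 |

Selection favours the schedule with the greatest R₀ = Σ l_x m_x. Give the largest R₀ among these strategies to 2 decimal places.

20.12

Strategy I: R₀ = 0.27×0 + 0.15×0 + 0.05×0 + 0.02×237 + 0.01×190 = 6.6400
Strategy II: R₀ = 0.31×0 + 0.11×0 + 0.04×0 + 0.02×314 + 0.01×397 = 10.2500
Strategy III: R₀ = 0.27×0 + 0.12×0 + 0.06×109 + 0.03×413 + 0.01×119 = 20.1200
Highest R₀: strategy III with 20.1200.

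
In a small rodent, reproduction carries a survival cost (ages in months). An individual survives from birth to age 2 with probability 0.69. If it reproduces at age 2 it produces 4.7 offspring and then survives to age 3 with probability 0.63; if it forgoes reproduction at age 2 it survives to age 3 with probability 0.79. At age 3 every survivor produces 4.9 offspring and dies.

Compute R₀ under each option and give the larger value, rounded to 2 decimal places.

5.37

breed at age 2: R₀ = 0.69 × (4.7 + 0.63 × 4.9) = 0.69 × 7.7870 = 5.3730
delay to age 3: R₀ = 0.69 × (0.79 × 4.9) = 0.69 × 3.8710 = 2.6710
Higher: breed at age 2 (5.3730).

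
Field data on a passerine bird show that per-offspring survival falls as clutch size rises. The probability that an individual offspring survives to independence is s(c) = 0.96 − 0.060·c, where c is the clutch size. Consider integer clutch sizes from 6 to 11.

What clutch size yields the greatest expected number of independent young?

Expected independent young = c × s(c):
  c=6: 6 × 0.600 = 3.600
  c=7: 7 × 0.540 = 3.780
  c=8: 8 × 0.480 = 3.840
  c=9: 9 × 0.420 = 3.780
  c=10: 10 × 0.360 = 3.600
  c=11: 11 × 0.300 = 3.300
Maximum at c = 8 (3.840 independent young).

8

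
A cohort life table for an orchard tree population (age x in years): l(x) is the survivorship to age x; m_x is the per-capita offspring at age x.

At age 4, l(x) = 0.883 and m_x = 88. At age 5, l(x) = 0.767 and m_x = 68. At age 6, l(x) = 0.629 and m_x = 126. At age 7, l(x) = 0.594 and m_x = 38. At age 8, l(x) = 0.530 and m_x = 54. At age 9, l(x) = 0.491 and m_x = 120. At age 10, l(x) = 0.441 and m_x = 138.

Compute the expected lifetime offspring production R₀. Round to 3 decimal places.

R₀ = Σ l(x) m_x:
  age 4: 0.883 × 88 = 77.7040
  age 5: 0.767 × 68 = 52.1560
  age 6: 0.629 × 126 = 79.2540
  age 7: 0.594 × 38 = 22.5720
  age 8: 0.530 × 54 = 28.6200
  age 9: 0.491 × 120 = 58.9200
  age 10: 0.441 × 138 = 60.8580
R₀ = 77.7040 + 52.1560 + 79.2540 + 22.5720 + 28.6200 + 58.9200 + 60.8580 = 380.0840

380.084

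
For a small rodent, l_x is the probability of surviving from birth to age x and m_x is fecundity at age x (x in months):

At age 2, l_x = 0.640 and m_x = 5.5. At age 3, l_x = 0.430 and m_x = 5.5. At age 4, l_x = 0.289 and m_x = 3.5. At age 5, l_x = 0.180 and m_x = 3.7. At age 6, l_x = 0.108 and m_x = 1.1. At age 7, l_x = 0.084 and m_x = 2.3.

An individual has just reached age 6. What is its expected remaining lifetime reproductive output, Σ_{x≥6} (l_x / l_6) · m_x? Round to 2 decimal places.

2.89

l_6 = 0.108. Conditional survival from age 6 to x is l_x / l_6.
  x=6: (0.108/0.108) × 1.1 = 1.1000
  x=7: (0.084/0.108) × 2.3 = 1.7889
Sum = 1.1000 + 1.7889 = 2.8889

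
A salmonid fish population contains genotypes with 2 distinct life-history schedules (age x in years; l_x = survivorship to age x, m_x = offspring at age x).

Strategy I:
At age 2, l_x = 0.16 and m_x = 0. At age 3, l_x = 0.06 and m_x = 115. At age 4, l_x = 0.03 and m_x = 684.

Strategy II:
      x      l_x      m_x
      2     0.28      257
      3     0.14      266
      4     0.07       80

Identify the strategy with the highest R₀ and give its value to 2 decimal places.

Strategy I: R₀ = 0.16×0 + 0.06×115 + 0.03×684 = 27.4200
Strategy II: R₀ = 0.28×257 + 0.14×266 + 0.07×80 = 114.8000
Highest R₀: strategy II with 114.8000.

114.80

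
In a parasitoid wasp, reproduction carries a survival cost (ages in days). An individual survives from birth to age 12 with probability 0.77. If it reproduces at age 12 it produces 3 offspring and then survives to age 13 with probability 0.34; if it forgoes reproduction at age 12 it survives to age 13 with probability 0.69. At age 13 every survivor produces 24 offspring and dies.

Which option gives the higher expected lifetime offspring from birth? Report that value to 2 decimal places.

breed at age 12: R₀ = 0.77 × (3 + 0.34 × 24) = 0.77 × 11.1600 = 8.5932
delay to age 13: R₀ = 0.77 × (0.69 × 24) = 0.77 × 16.5600 = 12.7512
Higher: delay to age 13 (12.7512).

12.75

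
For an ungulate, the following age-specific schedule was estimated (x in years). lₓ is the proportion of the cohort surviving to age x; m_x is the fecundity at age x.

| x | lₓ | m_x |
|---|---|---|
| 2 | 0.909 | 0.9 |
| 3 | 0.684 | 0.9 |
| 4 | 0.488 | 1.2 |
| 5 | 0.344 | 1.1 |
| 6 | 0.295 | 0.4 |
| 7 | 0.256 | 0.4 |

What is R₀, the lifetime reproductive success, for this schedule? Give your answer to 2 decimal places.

2.62

R₀ = Σ lₓ m_x:
  age 2: 0.909 × 0.9 = 0.8181
  age 3: 0.684 × 0.9 = 0.6156
  age 4: 0.488 × 1.2 = 0.5856
  age 5: 0.344 × 1.1 = 0.3784
  age 6: 0.295 × 0.4 = 0.1180
  age 7: 0.256 × 0.4 = 0.1024
R₀ = 0.8181 + 0.6156 + 0.5856 + 0.3784 + 0.1180 + 0.1024 = 2.6181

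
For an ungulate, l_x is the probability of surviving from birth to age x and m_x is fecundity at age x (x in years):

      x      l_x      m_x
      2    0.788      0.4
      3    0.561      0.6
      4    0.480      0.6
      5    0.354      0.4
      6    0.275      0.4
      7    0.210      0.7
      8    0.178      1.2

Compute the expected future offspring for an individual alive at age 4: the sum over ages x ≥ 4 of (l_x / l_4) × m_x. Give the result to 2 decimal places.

l_4 = 0.480. Conditional survival from age 4 to x is l_x / l_4.
  x=4: (0.480/0.480) × 0.6 = 0.6000
  x=5: (0.354/0.480) × 0.4 = 0.2950
  x=6: (0.275/0.480) × 0.4 = 0.2292
  x=7: (0.210/0.480) × 0.7 = 0.3062
  x=8: (0.178/0.480) × 1.2 = 0.4450
Sum = 0.6000 + 0.2950 + 0.2292 + 0.3062 + 0.4450 = 1.8754

1.88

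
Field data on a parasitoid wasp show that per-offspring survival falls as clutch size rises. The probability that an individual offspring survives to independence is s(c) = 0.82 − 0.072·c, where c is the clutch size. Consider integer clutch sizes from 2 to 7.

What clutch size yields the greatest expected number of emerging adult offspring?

6

Expected emerging adult offspring = c × s(c):
  c=2: 2 × 0.676 = 1.352
  c=3: 3 × 0.604 = 1.812
  c=4: 4 × 0.532 = 2.128
  c=5: 5 × 0.460 = 2.300
  c=6: 6 × 0.388 = 2.328
  c=7: 7 × 0.316 = 2.212
Maximum at c = 6 (2.328 emerging adult offspring).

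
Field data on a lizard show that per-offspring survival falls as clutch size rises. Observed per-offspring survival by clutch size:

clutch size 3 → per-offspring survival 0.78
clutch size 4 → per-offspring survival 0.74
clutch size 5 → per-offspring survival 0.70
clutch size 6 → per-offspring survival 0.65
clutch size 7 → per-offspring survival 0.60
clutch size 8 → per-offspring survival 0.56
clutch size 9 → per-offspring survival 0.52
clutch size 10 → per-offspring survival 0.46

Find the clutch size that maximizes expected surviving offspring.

9

Expected surviving offspring = c × s(c):
  c=3: 3 × 0.78 = 2.340
  c=4: 4 × 0.74 = 2.960
  c=5: 5 × 0.70 = 3.500
  c=6: 6 × 0.65 = 3.900
  c=7: 7 × 0.60 = 4.200
  c=8: 8 × 0.56 = 4.480
  c=9: 9 × 0.52 = 4.680
  c=10: 10 × 0.46 = 4.600
Maximum at c = 9 (4.680 surviving offspring).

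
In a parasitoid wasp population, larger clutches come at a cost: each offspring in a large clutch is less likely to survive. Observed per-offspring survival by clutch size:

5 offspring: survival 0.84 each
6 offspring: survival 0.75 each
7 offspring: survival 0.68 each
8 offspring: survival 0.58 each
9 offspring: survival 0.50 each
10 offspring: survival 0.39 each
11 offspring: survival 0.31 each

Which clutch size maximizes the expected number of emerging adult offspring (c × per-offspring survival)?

Expected emerging adult offspring = c × s(c):
  c=5: 5 × 0.84 = 4.200
  c=6: 6 × 0.75 = 4.500
  c=7: 7 × 0.68 = 4.760
  c=8: 8 × 0.58 = 4.640
  c=9: 9 × 0.50 = 4.500
  c=10: 10 × 0.39 = 3.900
  c=11: 11 × 0.31 = 3.410
Maximum at c = 7 (4.760 emerging adult offspring).

7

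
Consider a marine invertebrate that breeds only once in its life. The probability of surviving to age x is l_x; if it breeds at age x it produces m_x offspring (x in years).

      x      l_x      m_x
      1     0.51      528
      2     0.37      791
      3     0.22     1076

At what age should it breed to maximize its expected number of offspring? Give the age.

2

Expected offspring if breeding at age x = l_x × m_x:
  age 1: 0.51 × 528 = 269.280
  age 2: 0.37 × 791 = 292.670
  age 3: 0.22 × 1076 = 236.720
Maximum at age 2 (292.670).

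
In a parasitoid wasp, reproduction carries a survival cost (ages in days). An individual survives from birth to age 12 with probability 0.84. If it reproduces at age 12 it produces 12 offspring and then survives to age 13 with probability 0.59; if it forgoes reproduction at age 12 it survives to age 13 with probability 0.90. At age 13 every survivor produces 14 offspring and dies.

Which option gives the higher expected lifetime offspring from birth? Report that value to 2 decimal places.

17.02

breed at age 12: R₀ = 0.84 × (12 + 0.59 × 14) = 0.84 × 20.2600 = 17.0184
delay to age 13: R₀ = 0.84 × (0.90 × 14) = 0.84 × 12.6000 = 10.5840
Higher: breed at age 12 (17.0184).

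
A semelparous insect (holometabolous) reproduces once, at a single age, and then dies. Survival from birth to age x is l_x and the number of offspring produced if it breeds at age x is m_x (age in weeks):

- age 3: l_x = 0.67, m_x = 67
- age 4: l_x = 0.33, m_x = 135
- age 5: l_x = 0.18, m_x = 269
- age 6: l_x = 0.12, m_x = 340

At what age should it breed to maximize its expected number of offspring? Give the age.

5

Expected offspring if breeding at age x = l_x × m_x:
  age 3: 0.67 × 67 = 44.890
  age 4: 0.33 × 135 = 44.550
  age 5: 0.18 × 269 = 48.420
  age 6: 0.12 × 340 = 40.800
Maximum at age 5 (48.420).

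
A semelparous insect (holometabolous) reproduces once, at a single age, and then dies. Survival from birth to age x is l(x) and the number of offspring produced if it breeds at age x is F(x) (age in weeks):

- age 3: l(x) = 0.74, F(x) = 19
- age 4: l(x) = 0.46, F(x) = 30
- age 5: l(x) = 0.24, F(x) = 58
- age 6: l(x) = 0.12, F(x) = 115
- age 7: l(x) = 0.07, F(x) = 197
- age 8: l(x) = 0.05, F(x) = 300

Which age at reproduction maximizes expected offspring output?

8

Expected offspring if breeding at age x = l(x) × F(x):
  age 3: 0.74 × 19 = 14.060
  age 4: 0.46 × 30 = 13.800
  age 5: 0.24 × 58 = 13.920
  age 6: 0.12 × 115 = 13.800
  age 7: 0.07 × 197 = 13.790
  age 8: 0.05 × 300 = 15.000
Maximum at age 8 (15.000).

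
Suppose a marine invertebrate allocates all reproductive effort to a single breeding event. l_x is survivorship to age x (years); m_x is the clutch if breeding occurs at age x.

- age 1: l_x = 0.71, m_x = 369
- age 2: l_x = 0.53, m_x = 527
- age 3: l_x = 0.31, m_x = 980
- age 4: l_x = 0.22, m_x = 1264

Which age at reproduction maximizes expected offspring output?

3

Expected offspring if breeding at age x = l_x × m_x:
  age 1: 0.71 × 369 = 261.990
  age 2: 0.53 × 527 = 279.310
  age 3: 0.31 × 980 = 303.800
  age 4: 0.22 × 1264 = 278.080
Maximum at age 3 (303.800).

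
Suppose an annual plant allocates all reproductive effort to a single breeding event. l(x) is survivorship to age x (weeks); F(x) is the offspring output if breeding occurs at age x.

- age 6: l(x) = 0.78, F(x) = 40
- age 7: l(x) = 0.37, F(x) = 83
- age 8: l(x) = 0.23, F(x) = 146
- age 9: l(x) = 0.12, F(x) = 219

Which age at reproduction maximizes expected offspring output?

8

Expected offspring if breeding at age x = l(x) × F(x):
  age 6: 0.78 × 40 = 31.200
  age 7: 0.37 × 83 = 30.710
  age 8: 0.23 × 146 = 33.580
  age 9: 0.12 × 219 = 26.280
Maximum at age 8 (33.580).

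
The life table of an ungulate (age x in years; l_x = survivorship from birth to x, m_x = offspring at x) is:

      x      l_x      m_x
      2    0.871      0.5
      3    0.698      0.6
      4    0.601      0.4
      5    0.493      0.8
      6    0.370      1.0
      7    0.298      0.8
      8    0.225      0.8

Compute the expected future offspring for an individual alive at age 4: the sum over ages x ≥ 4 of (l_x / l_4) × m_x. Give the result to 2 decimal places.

2.37

l_4 = 0.601. Conditional survival from age 4 to x is l_x / l_4.
  x=4: (0.601/0.601) × 0.4 = 0.4000
  x=5: (0.493/0.601) × 0.8 = 0.6562
  x=6: (0.370/0.601) × 1.0 = 0.6156
  x=7: (0.298/0.601) × 0.8 = 0.3967
  x=8: (0.225/0.601) × 0.8 = 0.2995
Sum = 0.4000 + 0.6562 + 0.6156 + 0.3967 + 0.2995 = 2.3681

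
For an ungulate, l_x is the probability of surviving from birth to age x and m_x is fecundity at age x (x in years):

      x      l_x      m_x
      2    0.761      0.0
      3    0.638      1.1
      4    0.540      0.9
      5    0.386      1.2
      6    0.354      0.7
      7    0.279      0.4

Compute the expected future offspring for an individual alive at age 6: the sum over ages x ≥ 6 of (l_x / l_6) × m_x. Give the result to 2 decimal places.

l_6 = 0.354. Conditional survival from age 6 to x is l_x / l_6.
  x=6: (0.354/0.354) × 0.7 = 0.7000
  x=7: (0.279/0.354) × 0.4 = 0.3153
Sum = 0.7000 + 0.3153 = 1.0153

1.02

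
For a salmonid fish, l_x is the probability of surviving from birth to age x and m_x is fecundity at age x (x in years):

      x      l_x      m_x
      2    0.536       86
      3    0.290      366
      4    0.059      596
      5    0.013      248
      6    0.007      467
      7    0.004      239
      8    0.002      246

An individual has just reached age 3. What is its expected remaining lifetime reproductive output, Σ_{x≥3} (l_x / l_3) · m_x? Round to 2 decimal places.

514.64

l_3 = 0.290. Conditional survival from age 3 to x is l_x / l_3.
  x=3: (0.290/0.290) × 366 = 366.0000
  x=4: (0.059/0.290) × 596 = 121.2552
  x=5: (0.013/0.290) × 248 = 11.1172
  x=6: (0.007/0.290) × 467 = 11.2724
  x=7: (0.004/0.290) × 239 = 3.2966
  x=8: (0.002/0.290) × 246 = 1.6966
Sum = 366.0000 + 121.2552 + 11.1172 + 11.2724 + 3.2966 + 1.6966 = 514.6379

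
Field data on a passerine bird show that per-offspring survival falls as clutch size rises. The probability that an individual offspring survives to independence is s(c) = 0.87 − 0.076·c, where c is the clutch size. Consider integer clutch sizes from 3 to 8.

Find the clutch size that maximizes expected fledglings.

Expected fledglings = c × s(c):
  c=3: 3 × 0.642 = 1.926
  c=4: 4 × 0.566 = 2.264
  c=5: 5 × 0.490 = 2.450
  c=6: 6 × 0.414 = 2.484
  c=7: 7 × 0.338 = 2.366
  c=8: 8 × 0.262 = 2.096
Maximum at c = 6 (2.484 fledglings).

6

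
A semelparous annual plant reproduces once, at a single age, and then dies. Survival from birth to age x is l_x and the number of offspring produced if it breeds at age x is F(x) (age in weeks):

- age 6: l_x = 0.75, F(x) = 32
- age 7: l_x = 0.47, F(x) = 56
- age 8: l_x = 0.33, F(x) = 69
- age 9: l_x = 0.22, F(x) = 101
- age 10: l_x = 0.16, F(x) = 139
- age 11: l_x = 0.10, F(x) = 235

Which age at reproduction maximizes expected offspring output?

7

Expected offspring if breeding at age x = l_x × F(x):
  age 6: 0.75 × 32 = 24.000
  age 7: 0.47 × 56 = 26.320
  age 8: 0.33 × 69 = 22.770
  age 9: 0.22 × 101 = 22.220
  age 10: 0.16 × 139 = 22.240
  age 11: 0.10 × 235 = 23.500
Maximum at age 7 (26.320).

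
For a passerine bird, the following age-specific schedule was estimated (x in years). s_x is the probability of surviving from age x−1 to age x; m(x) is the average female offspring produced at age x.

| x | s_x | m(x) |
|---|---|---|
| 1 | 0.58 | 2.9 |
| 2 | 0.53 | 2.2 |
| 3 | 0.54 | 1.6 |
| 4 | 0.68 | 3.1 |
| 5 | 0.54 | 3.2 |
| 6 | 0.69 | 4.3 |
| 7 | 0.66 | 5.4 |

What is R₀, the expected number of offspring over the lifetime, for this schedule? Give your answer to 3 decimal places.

Survivorship from birth: l_x = s_1·s_2·…·s_x.
  l_1 = 0.58000
  l_2 = 0.30740
  l_3 = 0.16600
  l_4 = 0.11288
  l_5 = 0.06095
  l_6 = 0.04206
  l_7 = 0.02776
R₀ = Σ l_x m(x):
  age 1: 0.58000 × 2.9 = 1.6820
  age 2: 0.30740 × 2.2 = 0.6763
  age 3: 0.16600 × 1.6 = 0.2656
  age 4: 0.11288 × 3.1 = 0.3499
  age 5: 0.06095 × 3.2 = 0.1950
  age 6: 0.04206 × 4.3 = 0.1809
  age 7: 0.02776 × 5.4 = 0.1499
R₀ = 1.6820 + 0.6763 + 0.2656 + 0.3499 + 0.1950 + 0.1809 + 0.1499 = 3.4996

3.500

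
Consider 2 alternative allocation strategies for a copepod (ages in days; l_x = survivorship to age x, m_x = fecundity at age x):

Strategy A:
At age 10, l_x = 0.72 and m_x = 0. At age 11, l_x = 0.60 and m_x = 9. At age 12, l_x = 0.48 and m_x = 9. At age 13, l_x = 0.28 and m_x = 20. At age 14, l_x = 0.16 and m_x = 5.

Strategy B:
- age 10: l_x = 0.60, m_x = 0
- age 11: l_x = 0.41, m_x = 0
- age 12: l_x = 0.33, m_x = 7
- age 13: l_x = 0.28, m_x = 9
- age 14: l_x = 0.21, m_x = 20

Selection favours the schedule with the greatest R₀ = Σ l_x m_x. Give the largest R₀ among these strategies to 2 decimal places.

Strategy A: R₀ = 0.72×0 + 0.60×9 + 0.48×9 + 0.28×20 + 0.16×5 = 16.1200
Strategy B: R₀ = 0.60×0 + 0.41×0 + 0.33×7 + 0.28×9 + 0.21×20 = 9.0300
Highest R₀: strategy A with 16.1200.

16.12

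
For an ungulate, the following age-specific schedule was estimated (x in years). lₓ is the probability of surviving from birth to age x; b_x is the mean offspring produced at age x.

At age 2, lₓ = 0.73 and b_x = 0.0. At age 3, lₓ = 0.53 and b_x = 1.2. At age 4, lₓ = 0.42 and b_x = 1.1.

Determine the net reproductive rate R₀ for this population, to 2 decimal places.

1.10

R₀ = Σ lₓ b_x:
  age 2: 0.73 × 0.0 = 0.0000
  age 3: 0.53 × 1.2 = 0.6360
  age 4: 0.42 × 1.1 = 0.4620
R₀ = 0.0000 + 0.6360 + 0.4620 = 1.0980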